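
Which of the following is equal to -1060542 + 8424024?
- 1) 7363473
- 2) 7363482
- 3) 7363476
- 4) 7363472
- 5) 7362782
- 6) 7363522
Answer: 2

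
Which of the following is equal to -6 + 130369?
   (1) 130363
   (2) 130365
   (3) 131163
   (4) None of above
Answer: 1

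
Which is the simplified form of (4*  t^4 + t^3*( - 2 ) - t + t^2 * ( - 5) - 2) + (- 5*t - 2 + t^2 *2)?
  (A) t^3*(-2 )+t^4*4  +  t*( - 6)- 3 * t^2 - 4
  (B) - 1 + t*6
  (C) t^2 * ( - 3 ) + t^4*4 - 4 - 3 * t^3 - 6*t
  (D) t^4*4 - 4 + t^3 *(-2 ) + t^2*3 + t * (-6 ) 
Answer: A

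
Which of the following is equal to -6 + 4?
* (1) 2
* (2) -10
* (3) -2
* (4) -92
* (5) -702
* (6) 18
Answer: 3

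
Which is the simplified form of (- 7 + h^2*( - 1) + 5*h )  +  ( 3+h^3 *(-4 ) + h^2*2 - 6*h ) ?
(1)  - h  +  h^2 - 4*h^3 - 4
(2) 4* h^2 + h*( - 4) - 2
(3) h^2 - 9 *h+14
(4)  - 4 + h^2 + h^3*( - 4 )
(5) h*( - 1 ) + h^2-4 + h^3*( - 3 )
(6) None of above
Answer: 1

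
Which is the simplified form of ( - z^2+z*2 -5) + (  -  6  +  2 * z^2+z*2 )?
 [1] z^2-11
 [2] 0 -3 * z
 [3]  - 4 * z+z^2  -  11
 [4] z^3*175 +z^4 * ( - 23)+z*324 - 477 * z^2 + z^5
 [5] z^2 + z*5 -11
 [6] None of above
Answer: 6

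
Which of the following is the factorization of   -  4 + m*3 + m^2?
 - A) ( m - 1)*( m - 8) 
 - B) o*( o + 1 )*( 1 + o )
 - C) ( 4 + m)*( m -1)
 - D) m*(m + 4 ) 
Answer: C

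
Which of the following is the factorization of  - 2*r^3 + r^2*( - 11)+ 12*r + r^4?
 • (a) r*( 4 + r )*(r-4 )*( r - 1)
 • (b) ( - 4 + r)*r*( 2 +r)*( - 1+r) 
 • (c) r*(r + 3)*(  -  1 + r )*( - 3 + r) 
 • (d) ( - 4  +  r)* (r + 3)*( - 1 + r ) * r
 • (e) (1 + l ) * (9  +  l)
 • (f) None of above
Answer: d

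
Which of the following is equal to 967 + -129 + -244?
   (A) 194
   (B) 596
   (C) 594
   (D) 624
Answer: C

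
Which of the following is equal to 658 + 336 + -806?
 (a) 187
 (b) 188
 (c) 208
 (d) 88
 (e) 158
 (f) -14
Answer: b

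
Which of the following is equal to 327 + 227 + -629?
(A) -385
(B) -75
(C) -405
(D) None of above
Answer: B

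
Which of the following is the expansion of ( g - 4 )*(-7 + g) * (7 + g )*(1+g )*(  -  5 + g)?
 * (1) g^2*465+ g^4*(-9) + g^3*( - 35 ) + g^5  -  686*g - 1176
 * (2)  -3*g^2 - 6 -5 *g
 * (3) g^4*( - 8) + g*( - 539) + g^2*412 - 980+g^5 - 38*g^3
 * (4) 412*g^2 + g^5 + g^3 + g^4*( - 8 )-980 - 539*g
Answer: 3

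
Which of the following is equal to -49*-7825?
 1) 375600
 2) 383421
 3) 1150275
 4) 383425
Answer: 4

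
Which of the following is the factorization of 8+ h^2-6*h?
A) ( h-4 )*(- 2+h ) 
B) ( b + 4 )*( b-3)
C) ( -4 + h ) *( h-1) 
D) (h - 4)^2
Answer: A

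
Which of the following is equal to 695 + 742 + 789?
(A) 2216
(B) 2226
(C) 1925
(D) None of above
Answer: B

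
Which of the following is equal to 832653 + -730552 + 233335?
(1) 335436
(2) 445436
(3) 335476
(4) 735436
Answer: 1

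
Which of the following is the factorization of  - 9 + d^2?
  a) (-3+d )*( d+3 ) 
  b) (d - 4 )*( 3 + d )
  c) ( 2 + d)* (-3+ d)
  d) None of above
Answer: a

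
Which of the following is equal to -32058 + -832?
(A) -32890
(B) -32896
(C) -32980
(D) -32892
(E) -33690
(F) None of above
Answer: A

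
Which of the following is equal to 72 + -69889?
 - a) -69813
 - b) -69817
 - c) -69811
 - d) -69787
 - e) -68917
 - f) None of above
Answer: b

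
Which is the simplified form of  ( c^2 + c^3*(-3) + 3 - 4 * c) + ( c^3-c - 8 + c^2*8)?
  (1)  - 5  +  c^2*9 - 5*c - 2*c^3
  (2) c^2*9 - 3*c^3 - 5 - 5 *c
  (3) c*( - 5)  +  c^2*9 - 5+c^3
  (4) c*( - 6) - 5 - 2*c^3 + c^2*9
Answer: 1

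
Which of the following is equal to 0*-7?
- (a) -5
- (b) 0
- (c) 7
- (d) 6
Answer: b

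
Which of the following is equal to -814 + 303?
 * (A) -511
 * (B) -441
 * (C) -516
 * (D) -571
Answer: A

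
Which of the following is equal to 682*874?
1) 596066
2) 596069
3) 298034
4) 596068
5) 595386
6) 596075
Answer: 4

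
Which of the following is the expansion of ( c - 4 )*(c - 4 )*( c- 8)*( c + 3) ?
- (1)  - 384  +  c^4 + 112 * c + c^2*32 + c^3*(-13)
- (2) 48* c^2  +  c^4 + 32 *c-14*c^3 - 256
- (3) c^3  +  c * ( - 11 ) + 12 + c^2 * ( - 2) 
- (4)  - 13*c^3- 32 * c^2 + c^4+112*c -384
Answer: 1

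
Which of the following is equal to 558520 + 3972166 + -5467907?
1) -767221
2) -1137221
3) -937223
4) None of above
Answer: 4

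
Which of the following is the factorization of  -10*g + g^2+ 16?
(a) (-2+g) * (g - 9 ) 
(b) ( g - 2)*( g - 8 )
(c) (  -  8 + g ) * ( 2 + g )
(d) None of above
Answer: b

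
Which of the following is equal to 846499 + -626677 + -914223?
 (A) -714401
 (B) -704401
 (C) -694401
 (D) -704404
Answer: C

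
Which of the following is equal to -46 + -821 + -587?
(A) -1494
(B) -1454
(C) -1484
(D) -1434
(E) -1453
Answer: B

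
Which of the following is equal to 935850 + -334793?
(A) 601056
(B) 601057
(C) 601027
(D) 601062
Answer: B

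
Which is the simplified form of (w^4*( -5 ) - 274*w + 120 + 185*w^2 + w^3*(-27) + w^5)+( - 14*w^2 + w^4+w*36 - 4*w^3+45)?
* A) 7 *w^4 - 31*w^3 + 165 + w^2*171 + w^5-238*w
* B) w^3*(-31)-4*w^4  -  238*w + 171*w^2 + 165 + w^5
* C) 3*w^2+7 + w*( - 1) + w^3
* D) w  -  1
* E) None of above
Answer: B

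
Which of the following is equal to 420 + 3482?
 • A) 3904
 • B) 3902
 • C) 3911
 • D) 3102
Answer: B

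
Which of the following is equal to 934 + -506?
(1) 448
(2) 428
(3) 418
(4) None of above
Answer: 2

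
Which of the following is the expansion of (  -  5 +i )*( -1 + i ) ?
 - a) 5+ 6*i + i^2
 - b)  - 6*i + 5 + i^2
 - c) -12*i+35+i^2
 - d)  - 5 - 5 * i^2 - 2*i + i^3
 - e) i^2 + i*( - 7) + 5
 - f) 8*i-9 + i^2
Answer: b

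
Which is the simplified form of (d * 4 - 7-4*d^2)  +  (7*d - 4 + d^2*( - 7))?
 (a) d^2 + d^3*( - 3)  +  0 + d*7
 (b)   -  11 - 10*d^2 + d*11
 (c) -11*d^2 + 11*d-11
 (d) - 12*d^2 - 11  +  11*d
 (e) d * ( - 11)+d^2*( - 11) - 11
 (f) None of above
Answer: c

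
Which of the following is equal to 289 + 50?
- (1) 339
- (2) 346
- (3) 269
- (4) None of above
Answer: 1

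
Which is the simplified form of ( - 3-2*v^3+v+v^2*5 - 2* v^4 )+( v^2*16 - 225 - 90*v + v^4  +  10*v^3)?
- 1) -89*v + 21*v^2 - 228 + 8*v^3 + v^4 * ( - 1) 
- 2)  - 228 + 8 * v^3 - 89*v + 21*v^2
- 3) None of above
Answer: 1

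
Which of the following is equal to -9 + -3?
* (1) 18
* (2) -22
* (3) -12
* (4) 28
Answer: 3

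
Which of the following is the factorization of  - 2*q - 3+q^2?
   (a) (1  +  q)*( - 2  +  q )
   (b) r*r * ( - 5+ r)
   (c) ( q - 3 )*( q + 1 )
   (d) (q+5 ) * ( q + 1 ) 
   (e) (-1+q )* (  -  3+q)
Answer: c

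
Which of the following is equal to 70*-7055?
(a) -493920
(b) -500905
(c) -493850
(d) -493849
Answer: c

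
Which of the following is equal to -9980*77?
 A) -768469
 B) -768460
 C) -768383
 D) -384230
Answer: B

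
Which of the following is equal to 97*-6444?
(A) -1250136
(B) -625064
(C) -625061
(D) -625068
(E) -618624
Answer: D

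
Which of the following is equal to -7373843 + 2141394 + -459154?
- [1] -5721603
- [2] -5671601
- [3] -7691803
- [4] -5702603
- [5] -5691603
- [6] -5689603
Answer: 5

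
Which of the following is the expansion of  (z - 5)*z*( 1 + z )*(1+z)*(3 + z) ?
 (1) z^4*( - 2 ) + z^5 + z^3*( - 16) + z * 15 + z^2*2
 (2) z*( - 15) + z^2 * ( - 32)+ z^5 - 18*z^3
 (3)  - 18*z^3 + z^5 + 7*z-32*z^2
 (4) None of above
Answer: 2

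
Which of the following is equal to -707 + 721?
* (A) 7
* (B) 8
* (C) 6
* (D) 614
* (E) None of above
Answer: E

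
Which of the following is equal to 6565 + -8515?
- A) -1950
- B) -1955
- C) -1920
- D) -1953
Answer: A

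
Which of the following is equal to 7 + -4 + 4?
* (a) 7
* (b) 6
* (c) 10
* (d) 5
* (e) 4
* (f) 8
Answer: a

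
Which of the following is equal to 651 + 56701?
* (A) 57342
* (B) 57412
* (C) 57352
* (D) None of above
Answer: C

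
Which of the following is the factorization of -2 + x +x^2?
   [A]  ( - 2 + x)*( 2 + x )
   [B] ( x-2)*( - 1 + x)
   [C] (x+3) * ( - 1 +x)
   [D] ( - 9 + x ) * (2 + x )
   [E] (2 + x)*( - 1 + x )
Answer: E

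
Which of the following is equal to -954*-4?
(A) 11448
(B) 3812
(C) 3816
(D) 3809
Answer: C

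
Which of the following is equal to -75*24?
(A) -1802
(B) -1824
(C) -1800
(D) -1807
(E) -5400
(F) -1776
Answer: C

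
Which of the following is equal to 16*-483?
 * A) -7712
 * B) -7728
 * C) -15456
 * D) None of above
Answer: B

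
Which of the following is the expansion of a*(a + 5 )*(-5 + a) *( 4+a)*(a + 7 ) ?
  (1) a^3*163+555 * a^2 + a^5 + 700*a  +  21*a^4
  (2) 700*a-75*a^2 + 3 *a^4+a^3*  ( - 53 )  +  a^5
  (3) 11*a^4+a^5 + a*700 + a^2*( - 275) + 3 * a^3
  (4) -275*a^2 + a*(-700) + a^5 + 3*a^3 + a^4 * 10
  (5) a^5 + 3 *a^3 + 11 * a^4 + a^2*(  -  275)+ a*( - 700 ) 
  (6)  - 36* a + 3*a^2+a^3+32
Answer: 5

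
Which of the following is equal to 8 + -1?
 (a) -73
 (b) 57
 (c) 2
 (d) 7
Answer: d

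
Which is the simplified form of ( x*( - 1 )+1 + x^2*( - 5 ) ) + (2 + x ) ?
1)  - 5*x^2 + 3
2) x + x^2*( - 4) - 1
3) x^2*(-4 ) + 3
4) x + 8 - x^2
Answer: 1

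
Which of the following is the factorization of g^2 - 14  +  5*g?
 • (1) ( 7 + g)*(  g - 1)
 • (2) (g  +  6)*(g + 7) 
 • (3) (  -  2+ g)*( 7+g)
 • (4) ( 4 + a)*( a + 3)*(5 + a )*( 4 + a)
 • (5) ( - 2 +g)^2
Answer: 3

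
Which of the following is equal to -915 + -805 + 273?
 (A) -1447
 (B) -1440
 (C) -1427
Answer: A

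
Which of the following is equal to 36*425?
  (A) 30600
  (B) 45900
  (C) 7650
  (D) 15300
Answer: D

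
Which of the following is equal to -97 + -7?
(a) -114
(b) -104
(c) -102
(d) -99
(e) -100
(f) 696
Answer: b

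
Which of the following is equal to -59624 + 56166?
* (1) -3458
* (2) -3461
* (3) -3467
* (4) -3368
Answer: 1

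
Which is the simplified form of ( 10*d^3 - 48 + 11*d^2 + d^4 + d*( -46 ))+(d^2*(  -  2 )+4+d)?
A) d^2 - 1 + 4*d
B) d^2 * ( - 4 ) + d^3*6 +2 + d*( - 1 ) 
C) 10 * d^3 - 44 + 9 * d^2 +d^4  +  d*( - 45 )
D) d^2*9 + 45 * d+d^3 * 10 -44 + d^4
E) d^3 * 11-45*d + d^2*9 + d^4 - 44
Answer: C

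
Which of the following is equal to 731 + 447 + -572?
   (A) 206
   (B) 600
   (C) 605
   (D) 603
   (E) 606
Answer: E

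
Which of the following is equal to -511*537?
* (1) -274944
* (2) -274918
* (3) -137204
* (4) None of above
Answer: 4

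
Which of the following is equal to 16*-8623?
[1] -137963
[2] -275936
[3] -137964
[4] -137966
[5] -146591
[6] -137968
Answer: 6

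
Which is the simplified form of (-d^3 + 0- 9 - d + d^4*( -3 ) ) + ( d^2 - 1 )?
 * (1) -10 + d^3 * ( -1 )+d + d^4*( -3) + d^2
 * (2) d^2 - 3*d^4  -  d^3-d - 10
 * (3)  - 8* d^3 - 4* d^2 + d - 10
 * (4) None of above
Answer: 2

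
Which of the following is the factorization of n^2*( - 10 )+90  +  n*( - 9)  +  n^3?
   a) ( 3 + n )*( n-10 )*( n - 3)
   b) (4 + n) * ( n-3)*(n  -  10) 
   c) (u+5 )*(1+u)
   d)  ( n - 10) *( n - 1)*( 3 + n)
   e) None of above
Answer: a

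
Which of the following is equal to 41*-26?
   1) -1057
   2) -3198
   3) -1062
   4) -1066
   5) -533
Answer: 4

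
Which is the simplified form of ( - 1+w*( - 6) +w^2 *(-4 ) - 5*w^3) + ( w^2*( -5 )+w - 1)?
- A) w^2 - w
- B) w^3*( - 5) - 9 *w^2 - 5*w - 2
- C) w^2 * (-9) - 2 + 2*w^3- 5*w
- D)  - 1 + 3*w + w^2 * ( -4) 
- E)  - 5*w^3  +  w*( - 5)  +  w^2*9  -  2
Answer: B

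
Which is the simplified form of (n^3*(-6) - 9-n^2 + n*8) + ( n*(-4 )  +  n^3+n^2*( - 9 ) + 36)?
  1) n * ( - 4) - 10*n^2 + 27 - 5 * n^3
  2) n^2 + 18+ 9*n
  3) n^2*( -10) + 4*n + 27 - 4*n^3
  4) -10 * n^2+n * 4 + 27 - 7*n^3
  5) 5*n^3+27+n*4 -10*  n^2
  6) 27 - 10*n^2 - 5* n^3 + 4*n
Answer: 6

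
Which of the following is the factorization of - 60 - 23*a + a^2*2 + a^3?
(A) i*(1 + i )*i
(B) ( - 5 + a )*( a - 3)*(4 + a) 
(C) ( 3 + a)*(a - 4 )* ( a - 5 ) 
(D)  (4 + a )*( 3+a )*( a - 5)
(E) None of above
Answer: D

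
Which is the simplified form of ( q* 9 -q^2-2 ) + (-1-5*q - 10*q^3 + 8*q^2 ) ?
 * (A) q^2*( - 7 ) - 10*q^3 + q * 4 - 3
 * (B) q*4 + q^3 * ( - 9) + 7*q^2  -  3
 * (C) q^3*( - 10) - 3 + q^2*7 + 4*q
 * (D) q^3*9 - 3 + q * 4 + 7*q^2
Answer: C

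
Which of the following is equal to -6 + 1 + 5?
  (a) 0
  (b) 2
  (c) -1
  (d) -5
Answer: a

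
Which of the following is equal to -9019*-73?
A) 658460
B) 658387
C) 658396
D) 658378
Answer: B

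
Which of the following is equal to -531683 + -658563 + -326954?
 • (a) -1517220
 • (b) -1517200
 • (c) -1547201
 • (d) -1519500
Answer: b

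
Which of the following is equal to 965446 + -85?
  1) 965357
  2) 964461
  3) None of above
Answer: 3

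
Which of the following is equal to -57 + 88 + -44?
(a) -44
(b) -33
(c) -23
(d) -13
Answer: d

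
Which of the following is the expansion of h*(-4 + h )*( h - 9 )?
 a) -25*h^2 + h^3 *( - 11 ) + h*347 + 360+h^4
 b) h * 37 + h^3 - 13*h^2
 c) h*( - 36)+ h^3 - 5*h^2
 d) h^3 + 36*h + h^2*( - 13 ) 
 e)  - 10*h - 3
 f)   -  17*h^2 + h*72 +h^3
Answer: d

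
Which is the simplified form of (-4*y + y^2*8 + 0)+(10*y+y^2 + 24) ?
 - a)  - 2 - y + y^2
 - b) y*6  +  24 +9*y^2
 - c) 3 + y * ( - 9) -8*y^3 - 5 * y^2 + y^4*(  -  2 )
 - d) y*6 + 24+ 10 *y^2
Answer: b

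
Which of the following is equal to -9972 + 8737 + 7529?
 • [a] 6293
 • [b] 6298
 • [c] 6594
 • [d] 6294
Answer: d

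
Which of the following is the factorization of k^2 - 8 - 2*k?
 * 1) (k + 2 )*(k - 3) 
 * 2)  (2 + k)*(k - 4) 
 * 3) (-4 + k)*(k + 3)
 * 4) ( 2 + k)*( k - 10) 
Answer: 2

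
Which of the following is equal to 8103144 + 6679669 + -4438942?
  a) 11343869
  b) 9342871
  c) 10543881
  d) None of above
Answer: d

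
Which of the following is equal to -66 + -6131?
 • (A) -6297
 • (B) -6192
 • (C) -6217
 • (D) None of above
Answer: D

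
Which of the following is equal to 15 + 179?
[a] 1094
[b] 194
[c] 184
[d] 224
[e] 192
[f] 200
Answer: b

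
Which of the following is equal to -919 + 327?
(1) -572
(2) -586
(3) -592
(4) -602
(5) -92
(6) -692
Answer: 3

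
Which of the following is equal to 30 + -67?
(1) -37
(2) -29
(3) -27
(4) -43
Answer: 1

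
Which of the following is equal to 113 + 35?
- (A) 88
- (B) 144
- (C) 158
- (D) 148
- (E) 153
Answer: D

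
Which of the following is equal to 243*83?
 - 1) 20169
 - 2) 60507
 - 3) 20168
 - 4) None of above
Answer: 1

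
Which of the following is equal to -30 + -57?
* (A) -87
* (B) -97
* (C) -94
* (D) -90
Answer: A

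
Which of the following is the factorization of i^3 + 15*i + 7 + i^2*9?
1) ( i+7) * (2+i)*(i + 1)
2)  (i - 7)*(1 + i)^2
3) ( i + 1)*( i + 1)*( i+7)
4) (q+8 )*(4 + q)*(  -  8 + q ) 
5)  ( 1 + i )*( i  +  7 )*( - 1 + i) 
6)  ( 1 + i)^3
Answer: 3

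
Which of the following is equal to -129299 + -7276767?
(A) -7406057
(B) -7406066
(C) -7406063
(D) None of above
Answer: B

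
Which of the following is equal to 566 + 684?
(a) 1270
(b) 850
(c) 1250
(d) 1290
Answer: c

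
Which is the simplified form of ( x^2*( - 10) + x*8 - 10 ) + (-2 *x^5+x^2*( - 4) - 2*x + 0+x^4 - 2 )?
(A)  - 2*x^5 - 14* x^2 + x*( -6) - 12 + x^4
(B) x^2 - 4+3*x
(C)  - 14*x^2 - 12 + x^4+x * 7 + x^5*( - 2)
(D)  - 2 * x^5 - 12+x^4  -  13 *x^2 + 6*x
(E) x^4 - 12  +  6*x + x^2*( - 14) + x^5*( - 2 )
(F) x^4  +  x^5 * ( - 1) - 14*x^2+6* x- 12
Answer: E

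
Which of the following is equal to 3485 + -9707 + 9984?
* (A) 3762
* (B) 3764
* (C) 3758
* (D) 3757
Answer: A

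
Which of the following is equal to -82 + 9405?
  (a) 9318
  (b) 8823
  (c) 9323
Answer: c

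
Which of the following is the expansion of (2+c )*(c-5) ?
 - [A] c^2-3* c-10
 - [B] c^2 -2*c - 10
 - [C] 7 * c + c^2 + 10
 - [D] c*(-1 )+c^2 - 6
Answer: A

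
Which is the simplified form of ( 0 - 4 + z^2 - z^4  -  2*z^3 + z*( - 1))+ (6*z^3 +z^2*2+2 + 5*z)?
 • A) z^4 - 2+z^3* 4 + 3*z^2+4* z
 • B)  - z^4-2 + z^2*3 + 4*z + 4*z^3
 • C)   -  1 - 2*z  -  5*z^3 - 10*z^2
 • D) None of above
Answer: B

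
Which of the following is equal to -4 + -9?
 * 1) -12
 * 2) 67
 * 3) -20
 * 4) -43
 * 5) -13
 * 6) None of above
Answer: 5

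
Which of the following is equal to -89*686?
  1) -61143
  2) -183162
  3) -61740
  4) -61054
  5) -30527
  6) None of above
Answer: 4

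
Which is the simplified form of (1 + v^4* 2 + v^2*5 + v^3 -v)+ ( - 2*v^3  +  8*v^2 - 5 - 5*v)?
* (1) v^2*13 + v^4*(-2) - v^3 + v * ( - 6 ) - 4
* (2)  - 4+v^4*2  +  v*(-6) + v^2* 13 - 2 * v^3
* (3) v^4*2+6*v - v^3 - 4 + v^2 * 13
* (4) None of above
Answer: 4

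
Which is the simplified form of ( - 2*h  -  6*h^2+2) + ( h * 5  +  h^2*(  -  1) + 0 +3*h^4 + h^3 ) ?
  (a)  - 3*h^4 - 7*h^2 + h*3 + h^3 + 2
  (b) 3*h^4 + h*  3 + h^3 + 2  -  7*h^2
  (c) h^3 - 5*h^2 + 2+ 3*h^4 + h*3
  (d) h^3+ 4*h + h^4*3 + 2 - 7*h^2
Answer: b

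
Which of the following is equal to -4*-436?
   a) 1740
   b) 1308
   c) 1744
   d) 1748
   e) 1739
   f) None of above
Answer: c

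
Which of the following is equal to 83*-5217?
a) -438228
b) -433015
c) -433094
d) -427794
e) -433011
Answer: e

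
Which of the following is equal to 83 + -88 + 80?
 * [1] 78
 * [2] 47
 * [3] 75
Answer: 3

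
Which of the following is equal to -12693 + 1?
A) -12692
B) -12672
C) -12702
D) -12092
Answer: A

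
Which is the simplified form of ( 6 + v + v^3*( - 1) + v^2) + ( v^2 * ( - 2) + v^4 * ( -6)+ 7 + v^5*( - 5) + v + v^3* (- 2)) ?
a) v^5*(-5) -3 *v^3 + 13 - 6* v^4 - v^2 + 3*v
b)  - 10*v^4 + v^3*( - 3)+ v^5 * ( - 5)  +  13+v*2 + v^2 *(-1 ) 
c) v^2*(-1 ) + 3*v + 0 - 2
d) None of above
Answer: d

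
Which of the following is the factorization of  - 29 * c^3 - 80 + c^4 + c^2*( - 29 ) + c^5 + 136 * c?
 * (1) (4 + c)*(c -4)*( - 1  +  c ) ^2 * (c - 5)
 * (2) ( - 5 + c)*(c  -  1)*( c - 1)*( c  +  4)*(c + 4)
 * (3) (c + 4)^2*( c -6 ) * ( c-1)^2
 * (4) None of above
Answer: 2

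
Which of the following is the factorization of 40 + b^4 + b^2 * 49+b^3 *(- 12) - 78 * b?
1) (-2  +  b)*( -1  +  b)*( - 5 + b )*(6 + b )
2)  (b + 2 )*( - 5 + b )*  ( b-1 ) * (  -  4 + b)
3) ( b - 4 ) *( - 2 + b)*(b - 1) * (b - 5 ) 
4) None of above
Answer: 3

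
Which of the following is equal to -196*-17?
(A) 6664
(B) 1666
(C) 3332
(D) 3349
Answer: C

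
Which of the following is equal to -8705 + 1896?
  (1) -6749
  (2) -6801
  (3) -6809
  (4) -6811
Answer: 3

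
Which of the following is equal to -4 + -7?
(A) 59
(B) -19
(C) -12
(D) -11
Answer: D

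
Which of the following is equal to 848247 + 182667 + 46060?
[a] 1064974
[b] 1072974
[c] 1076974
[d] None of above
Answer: c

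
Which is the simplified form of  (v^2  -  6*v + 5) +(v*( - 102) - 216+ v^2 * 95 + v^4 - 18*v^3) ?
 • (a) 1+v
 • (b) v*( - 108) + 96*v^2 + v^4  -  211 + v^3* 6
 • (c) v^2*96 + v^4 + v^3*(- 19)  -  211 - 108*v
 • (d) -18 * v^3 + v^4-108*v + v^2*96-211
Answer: d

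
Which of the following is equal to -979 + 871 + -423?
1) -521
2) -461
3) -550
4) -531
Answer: 4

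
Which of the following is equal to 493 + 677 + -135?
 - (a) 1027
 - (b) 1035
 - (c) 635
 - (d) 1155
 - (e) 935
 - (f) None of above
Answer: b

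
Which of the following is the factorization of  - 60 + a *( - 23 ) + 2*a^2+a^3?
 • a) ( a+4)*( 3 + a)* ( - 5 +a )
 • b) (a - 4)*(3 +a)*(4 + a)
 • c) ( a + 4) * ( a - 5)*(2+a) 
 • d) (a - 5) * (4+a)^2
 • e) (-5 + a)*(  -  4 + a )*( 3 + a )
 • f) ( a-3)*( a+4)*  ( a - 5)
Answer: a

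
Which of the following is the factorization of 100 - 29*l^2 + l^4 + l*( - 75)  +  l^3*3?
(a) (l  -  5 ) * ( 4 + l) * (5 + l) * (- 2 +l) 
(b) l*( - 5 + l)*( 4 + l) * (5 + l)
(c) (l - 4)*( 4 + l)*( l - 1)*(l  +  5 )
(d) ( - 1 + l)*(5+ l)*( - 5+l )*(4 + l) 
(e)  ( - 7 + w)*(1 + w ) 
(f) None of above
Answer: d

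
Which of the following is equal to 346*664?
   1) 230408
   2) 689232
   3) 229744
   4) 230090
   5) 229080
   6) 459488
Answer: 3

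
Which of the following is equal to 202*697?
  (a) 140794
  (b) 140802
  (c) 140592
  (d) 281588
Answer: a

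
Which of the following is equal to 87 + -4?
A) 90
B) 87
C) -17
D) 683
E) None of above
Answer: E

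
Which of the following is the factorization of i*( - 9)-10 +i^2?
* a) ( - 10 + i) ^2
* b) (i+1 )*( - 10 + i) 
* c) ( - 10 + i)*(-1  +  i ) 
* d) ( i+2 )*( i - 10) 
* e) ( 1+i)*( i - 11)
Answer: b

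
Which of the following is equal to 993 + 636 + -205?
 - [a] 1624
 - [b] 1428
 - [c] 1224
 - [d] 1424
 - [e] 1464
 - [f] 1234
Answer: d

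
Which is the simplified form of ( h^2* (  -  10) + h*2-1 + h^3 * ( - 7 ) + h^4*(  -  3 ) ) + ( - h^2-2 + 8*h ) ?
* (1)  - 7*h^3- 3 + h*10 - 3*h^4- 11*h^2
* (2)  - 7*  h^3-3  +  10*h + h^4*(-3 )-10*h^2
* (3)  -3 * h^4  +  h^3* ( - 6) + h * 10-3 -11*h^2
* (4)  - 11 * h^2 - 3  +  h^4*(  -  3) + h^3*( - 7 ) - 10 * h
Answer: 1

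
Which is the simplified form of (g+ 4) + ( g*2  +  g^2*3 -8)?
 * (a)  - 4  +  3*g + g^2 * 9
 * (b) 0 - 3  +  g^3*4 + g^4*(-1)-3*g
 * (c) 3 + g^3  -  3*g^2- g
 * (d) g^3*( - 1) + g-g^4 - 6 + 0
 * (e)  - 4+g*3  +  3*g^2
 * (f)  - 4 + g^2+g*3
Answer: e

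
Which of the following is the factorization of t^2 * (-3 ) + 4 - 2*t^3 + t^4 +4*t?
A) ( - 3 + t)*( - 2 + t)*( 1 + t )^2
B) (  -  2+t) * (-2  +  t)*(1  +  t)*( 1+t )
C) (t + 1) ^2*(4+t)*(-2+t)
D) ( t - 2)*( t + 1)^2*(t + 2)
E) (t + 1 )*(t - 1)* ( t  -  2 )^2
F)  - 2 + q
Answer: B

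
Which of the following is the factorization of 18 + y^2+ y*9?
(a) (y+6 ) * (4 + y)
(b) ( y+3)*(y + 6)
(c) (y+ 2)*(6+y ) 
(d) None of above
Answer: b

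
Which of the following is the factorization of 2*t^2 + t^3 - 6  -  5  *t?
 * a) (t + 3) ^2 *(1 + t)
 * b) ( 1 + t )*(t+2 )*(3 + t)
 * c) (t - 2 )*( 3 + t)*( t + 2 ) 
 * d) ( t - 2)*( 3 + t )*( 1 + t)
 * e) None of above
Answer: d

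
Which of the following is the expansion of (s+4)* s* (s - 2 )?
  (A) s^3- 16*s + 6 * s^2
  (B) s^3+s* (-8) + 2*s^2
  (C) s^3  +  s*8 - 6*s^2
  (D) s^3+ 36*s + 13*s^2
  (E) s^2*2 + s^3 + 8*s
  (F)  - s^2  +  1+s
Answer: B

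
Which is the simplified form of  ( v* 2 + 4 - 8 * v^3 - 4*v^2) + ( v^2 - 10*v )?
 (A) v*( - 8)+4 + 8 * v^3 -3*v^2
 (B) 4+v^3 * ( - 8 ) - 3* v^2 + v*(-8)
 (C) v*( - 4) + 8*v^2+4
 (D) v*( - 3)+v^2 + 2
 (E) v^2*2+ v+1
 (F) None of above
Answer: B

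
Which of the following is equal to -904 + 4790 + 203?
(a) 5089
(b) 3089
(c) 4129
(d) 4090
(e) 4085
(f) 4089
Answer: f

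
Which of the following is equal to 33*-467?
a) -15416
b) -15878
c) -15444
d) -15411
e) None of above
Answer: d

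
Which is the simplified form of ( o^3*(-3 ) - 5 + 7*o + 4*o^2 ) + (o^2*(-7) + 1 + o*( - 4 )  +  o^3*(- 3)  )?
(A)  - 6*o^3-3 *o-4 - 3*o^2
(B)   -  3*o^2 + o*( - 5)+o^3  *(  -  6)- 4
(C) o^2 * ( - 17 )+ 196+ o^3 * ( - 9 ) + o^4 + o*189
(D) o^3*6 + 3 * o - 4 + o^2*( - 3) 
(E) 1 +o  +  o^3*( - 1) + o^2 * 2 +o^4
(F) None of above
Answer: F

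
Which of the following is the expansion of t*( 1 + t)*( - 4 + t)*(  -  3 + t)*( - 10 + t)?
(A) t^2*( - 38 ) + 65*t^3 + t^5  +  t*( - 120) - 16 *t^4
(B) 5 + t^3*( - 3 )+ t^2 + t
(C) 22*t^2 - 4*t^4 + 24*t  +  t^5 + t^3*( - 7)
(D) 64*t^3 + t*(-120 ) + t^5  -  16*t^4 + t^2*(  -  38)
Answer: A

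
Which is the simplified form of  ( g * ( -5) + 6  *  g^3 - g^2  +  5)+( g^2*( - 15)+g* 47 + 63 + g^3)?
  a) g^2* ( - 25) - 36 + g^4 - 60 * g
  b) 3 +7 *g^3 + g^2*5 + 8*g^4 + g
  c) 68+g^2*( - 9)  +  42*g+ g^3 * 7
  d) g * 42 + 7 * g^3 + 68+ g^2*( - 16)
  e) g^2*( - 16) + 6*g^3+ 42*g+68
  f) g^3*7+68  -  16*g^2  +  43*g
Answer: d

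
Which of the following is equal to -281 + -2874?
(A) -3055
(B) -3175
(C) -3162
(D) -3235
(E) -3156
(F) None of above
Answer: F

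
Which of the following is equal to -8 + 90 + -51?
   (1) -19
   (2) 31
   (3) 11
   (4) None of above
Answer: 2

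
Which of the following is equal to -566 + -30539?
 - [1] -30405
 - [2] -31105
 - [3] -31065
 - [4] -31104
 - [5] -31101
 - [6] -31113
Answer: 2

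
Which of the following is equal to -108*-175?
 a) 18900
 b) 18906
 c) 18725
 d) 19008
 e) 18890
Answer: a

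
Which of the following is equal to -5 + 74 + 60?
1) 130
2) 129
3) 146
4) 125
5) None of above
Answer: 2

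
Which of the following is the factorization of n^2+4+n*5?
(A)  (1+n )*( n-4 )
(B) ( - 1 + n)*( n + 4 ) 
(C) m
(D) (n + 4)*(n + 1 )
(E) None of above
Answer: D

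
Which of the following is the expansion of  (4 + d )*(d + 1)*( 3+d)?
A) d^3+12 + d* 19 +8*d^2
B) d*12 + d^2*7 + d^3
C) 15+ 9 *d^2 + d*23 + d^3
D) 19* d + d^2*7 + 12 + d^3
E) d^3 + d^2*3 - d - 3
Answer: A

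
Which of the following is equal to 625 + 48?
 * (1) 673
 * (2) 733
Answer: 1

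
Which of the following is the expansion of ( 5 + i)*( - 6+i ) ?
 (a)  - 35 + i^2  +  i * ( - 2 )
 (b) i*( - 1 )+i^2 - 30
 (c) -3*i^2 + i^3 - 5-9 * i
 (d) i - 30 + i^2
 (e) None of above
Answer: b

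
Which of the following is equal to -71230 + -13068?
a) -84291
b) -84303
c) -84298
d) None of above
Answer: c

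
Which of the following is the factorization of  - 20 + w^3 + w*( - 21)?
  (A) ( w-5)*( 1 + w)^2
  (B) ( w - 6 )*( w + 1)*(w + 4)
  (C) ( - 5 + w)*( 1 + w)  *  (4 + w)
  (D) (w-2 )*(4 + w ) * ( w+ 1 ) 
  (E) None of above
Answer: C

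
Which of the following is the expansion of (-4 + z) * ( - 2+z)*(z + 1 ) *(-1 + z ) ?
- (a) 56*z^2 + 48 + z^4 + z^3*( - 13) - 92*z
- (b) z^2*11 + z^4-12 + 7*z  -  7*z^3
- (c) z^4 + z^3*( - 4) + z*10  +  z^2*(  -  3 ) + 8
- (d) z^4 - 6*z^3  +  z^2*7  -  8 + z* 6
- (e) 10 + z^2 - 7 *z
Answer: d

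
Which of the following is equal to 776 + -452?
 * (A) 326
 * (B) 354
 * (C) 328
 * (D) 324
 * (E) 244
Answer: D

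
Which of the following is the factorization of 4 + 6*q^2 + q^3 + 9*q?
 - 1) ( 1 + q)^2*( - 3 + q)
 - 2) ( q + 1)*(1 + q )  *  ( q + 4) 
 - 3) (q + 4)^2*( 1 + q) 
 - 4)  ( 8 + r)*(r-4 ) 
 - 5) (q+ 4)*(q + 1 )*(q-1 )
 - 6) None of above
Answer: 2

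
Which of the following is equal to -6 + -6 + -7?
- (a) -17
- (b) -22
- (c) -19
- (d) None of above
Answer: c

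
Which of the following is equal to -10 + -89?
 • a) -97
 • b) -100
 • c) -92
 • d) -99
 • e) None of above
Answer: d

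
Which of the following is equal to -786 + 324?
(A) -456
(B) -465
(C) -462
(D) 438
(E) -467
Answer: C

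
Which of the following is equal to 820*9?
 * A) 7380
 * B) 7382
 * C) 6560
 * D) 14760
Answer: A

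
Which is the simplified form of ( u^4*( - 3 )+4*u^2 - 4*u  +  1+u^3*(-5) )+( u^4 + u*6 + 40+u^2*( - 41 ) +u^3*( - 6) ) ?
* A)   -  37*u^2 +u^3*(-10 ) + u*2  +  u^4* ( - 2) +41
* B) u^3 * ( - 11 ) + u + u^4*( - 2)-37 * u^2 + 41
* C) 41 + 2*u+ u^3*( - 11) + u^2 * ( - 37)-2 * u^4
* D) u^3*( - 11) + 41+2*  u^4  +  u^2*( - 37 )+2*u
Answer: C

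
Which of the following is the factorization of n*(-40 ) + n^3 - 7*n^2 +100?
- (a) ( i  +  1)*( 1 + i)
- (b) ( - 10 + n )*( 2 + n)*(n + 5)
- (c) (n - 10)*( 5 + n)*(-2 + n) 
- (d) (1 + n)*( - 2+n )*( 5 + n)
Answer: c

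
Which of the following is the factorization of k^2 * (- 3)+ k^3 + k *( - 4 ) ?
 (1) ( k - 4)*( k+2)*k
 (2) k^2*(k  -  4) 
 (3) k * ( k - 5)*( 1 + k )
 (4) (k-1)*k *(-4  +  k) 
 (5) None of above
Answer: 5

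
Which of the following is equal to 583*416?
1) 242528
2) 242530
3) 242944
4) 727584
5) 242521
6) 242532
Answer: 1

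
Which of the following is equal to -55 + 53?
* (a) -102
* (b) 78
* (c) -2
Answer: c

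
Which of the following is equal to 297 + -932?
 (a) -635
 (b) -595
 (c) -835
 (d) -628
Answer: a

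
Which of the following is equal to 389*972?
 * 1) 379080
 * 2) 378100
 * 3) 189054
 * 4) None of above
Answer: 4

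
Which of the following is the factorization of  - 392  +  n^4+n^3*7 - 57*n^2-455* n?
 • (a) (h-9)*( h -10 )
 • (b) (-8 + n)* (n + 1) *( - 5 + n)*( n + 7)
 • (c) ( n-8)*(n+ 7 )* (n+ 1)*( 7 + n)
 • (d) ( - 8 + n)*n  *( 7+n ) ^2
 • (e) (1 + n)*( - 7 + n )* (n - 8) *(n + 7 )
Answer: c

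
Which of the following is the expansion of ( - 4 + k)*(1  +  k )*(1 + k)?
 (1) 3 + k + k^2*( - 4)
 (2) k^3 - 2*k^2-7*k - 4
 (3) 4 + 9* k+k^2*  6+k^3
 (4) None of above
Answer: 2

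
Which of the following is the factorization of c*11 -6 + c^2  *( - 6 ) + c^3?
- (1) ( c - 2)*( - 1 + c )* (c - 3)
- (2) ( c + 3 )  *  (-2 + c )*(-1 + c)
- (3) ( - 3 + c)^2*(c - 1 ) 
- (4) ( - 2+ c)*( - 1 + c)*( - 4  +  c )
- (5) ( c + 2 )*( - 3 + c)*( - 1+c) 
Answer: 1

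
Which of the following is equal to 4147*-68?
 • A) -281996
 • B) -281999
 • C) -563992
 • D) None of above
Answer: A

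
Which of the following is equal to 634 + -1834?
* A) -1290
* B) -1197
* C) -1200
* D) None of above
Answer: C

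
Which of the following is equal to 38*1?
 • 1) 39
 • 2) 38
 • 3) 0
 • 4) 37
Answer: 2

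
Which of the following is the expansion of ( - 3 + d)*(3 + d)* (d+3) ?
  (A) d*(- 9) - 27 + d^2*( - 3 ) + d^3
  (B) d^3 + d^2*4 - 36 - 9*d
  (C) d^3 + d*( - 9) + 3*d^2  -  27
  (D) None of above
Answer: C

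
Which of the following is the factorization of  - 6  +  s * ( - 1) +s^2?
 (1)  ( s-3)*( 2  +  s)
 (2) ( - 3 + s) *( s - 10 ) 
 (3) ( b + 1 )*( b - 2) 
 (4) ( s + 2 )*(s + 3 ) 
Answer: 1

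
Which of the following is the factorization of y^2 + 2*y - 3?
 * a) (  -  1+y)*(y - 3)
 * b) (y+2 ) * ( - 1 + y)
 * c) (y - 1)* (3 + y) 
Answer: c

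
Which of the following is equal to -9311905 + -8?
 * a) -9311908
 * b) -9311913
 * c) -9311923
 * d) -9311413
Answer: b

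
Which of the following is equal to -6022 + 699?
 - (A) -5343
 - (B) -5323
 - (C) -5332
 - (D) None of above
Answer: B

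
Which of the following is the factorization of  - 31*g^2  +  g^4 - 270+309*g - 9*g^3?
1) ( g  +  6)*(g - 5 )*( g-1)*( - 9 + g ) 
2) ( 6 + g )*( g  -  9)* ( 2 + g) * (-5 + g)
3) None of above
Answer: 1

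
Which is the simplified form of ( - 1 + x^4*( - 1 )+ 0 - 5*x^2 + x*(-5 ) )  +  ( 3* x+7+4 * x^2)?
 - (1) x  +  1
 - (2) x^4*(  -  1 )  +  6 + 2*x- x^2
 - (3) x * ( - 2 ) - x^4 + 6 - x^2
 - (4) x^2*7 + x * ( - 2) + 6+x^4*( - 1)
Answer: 3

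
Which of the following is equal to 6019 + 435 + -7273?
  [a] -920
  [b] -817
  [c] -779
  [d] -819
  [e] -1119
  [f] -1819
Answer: d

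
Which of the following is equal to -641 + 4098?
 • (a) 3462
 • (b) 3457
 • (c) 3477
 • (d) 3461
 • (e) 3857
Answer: b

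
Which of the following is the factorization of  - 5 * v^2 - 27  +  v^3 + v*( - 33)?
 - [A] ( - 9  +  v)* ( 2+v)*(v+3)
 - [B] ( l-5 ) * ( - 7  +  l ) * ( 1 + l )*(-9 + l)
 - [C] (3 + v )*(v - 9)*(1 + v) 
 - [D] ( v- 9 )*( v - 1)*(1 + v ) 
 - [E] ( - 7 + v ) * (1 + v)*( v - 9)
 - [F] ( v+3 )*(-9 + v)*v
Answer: C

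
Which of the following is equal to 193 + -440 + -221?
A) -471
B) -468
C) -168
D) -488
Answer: B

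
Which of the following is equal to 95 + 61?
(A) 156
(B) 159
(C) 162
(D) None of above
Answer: A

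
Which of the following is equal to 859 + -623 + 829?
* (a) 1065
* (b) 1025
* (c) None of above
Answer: a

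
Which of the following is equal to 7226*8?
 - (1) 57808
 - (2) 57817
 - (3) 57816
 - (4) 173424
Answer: 1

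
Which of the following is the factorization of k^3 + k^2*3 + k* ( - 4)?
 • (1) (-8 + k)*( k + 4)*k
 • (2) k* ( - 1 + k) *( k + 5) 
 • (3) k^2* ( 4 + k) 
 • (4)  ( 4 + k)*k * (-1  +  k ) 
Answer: 4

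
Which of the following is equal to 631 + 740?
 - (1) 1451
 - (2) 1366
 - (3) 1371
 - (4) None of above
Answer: 3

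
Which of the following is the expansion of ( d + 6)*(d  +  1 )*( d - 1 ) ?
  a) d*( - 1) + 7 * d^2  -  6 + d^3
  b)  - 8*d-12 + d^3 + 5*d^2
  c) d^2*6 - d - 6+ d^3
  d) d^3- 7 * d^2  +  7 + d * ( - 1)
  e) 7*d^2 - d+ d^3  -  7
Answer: c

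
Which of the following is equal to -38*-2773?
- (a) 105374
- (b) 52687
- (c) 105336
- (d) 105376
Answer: a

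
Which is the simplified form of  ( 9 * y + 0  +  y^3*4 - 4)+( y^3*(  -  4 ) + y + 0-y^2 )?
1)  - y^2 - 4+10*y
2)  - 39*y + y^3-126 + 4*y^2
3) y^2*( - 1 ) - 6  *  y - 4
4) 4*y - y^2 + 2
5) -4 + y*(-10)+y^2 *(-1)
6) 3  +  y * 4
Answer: 1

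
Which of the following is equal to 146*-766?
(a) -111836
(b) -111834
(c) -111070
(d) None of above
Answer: a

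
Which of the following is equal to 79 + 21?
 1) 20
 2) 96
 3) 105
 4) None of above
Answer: 4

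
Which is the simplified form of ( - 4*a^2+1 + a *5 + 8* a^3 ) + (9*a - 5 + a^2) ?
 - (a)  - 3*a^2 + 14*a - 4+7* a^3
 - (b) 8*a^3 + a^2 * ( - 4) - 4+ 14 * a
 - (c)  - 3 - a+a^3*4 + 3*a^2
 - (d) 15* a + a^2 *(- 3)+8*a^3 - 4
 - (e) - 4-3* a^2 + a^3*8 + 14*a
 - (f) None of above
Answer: e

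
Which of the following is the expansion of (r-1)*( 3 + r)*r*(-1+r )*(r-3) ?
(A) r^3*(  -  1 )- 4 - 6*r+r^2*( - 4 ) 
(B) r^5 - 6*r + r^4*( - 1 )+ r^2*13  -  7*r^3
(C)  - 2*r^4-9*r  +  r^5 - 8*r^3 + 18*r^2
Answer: C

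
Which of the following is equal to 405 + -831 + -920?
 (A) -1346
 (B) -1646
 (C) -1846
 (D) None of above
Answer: A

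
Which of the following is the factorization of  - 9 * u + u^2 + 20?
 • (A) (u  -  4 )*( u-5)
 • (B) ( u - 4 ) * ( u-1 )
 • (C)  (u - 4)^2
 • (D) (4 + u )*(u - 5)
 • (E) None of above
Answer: A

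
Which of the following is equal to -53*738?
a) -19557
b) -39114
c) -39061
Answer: b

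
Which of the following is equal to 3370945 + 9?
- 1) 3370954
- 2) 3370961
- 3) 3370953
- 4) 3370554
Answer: 1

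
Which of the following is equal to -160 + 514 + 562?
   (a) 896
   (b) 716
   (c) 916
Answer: c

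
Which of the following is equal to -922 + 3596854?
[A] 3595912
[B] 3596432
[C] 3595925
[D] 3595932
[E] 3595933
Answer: D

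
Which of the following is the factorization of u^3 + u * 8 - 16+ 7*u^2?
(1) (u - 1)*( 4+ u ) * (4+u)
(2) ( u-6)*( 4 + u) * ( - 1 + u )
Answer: 1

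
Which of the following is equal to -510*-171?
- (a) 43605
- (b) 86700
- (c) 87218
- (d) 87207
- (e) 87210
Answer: e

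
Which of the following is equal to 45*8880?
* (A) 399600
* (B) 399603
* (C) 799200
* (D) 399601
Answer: A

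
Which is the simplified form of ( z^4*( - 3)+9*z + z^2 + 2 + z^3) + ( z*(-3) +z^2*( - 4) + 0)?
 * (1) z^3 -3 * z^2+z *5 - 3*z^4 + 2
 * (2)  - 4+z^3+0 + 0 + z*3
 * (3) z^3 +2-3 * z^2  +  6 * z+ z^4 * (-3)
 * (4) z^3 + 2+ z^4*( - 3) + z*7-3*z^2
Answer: 3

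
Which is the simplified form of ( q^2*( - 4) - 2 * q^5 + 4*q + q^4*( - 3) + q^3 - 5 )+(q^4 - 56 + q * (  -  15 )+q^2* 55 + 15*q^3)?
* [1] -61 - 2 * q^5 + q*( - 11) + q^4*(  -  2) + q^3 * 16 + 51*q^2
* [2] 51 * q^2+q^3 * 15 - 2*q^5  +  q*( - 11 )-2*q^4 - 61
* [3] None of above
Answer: 1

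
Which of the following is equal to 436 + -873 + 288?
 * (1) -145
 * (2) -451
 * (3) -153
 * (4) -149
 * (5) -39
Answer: 4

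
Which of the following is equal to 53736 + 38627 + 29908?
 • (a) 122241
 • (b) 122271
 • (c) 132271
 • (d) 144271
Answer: b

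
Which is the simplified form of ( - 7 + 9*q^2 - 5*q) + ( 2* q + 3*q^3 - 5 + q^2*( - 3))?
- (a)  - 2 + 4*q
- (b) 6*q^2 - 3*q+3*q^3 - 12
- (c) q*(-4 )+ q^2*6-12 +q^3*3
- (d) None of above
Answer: b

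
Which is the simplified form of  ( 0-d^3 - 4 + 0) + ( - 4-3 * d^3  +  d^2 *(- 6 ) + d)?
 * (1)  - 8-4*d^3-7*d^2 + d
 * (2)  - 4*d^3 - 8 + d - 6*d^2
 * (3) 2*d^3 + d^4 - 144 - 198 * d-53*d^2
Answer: 2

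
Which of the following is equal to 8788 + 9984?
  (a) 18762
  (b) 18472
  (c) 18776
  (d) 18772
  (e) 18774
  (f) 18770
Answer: d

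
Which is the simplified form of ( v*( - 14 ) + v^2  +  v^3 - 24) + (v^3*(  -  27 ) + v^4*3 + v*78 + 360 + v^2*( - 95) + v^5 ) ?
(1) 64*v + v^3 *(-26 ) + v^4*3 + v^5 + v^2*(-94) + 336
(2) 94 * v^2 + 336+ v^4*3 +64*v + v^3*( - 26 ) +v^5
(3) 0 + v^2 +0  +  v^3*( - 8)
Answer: 1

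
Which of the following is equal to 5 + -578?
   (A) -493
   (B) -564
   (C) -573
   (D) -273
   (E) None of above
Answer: C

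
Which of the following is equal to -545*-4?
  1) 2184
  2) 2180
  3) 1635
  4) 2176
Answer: 2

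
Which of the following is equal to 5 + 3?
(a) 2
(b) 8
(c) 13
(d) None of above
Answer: b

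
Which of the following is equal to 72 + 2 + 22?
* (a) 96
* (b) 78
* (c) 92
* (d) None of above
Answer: a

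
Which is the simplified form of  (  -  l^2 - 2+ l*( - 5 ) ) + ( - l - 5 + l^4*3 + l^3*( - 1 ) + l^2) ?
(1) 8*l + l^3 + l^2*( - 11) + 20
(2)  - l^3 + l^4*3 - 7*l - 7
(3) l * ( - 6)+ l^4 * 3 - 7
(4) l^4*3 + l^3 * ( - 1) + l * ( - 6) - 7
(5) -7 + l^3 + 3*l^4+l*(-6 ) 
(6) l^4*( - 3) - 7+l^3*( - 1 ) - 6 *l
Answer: 4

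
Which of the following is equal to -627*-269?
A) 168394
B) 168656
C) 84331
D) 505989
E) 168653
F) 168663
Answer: F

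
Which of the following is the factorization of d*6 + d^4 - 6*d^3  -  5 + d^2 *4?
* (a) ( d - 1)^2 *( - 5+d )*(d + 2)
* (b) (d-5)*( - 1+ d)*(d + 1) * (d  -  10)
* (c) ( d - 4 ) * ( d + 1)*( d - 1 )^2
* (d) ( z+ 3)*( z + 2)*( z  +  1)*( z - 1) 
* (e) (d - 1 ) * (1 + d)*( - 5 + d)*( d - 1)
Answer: e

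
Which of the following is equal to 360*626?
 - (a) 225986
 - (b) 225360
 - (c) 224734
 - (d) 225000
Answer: b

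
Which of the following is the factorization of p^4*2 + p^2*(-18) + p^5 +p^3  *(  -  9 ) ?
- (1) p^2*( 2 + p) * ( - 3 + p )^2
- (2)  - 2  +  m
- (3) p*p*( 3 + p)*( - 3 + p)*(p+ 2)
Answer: 3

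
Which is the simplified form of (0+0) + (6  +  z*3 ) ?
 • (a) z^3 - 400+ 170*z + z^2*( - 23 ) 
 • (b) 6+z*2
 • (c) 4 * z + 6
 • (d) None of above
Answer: d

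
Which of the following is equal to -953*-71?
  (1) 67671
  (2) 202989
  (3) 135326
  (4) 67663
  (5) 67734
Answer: 4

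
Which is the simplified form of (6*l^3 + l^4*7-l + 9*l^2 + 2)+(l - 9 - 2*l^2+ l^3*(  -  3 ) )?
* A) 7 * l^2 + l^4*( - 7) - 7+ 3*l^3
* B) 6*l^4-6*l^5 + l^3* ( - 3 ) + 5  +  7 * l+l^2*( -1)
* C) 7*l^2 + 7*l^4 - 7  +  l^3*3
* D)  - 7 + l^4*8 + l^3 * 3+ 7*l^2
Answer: C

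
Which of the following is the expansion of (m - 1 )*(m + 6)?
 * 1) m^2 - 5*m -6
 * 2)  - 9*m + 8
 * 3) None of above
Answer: 3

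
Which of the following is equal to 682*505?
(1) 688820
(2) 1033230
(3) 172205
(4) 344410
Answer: 4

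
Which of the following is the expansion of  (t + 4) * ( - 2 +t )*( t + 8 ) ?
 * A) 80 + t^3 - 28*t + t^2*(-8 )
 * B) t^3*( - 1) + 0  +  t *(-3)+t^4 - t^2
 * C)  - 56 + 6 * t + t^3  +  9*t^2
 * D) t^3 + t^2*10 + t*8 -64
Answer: D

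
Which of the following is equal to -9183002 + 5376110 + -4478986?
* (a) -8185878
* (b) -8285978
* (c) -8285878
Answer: c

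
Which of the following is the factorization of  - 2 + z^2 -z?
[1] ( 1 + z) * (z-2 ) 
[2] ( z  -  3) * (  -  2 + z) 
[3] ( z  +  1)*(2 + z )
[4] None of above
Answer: 1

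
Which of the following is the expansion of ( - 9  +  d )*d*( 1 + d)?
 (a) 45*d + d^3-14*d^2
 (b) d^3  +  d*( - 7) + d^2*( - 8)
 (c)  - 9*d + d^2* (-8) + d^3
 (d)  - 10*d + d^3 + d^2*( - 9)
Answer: c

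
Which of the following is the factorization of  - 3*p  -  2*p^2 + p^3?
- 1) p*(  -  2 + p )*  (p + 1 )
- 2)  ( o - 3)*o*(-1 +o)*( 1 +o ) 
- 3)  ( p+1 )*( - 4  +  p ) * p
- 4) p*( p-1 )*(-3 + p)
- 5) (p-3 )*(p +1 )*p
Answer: 5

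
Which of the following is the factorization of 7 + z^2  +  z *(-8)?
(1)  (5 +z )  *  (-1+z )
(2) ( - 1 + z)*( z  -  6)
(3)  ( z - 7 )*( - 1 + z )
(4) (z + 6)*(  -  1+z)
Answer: 3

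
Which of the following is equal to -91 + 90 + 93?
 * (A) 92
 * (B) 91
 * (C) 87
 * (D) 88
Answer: A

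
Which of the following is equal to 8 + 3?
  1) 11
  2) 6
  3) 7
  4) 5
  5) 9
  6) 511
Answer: 1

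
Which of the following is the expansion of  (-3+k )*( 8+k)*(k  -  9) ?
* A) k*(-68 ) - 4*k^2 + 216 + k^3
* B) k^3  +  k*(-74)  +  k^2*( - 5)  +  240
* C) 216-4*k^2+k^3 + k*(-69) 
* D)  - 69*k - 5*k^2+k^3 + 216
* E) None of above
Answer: C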